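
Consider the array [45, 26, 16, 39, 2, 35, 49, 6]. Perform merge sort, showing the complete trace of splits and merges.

Merge sort trace:

Split: [45, 26, 16, 39, 2, 35, 49, 6] -> [45, 26, 16, 39] and [2, 35, 49, 6]
  Split: [45, 26, 16, 39] -> [45, 26] and [16, 39]
    Split: [45, 26] -> [45] and [26]
    Merge: [45] + [26] -> [26, 45]
    Split: [16, 39] -> [16] and [39]
    Merge: [16] + [39] -> [16, 39]
  Merge: [26, 45] + [16, 39] -> [16, 26, 39, 45]
  Split: [2, 35, 49, 6] -> [2, 35] and [49, 6]
    Split: [2, 35] -> [2] and [35]
    Merge: [2] + [35] -> [2, 35]
    Split: [49, 6] -> [49] and [6]
    Merge: [49] + [6] -> [6, 49]
  Merge: [2, 35] + [6, 49] -> [2, 6, 35, 49]
Merge: [16, 26, 39, 45] + [2, 6, 35, 49] -> [2, 6, 16, 26, 35, 39, 45, 49]

Final sorted array: [2, 6, 16, 26, 35, 39, 45, 49]

The merge sort proceeds by recursively splitting the array and merging sorted halves.
After all merges, the sorted array is [2, 6, 16, 26, 35, 39, 45, 49].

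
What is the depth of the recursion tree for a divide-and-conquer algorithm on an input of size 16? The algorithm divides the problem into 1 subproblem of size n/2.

For divide and conquer with division factor 2:

Problem sizes at each level:
Level 0: 16
Level 1: 8
Level 2: 4
Level 3: 2
Level 4: 1

The root is level 0 and the size-1 base case is level 4 (the tree spans levels 0 through 4, i.e. 5 levels counting the root), so the depth is the number of divisions: log_2(16) = 4

The recursion tree depth is log_2(16) = 4. At each level, the problem size is divided by 2, so it takes 4 divisions to reduce to a base case of size 1. The algorithm makes 1 recursive call at each level.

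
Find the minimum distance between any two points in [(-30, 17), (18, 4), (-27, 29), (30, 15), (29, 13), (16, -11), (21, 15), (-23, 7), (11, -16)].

Computing all pairwise distances among 9 points:

d((-30, 17), (18, 4)) = 49.7293
d((-30, 17), (-27, 29)) = 12.3693
d((-30, 17), (30, 15)) = 60.0333
d((-30, 17), (29, 13)) = 59.1354
d((-30, 17), (16, -11)) = 53.8516
d((-30, 17), (21, 15)) = 51.0392
d((-30, 17), (-23, 7)) = 12.2066
d((-30, 17), (11, -16)) = 52.6308
d((18, 4), (-27, 29)) = 51.4782
d((18, 4), (30, 15)) = 16.2788
d((18, 4), (29, 13)) = 14.2127
d((18, 4), (16, -11)) = 15.1327
d((18, 4), (21, 15)) = 11.4018
d((18, 4), (-23, 7)) = 41.1096
d((18, 4), (11, -16)) = 21.1896
d((-27, 29), (30, 15)) = 58.6941
d((-27, 29), (29, 13)) = 58.2409
d((-27, 29), (16, -11)) = 58.7282
d((-27, 29), (21, 15)) = 50.0
d((-27, 29), (-23, 7)) = 22.3607
d((-27, 29), (11, -16)) = 58.8982
d((30, 15), (29, 13)) = 2.2361 <-- minimum
d((30, 15), (16, -11)) = 29.5296
d((30, 15), (21, 15)) = 9.0
d((30, 15), (-23, 7)) = 53.6004
d((30, 15), (11, -16)) = 36.3593
d((29, 13), (16, -11)) = 27.2947
d((29, 13), (21, 15)) = 8.2462
d((29, 13), (-23, 7)) = 52.345
d((29, 13), (11, -16)) = 34.1321
d((16, -11), (21, 15)) = 26.4764
d((16, -11), (-23, 7)) = 42.9535
d((16, -11), (11, -16)) = 7.0711
d((21, 15), (-23, 7)) = 44.7214
d((21, 15), (11, -16)) = 32.573
d((-23, 7), (11, -16)) = 41.0488

Closest pair: (30, 15) and (29, 13) with distance 2.2361

The closest pair is (30, 15) and (29, 13) with Euclidean distance 2.2361. For 9 points, brute-force pairwise comparison is shown above. For large n, the divide-and-conquer algorithm (sort by x, recurse on halves, check the dividing strip) achieves O(n log n).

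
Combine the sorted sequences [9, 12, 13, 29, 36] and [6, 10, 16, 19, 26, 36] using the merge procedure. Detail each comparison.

Merging process:

Compare 9 vs 6: take 6 from right. Merged: [6]
Compare 9 vs 10: take 9 from left. Merged: [6, 9]
Compare 12 vs 10: take 10 from right. Merged: [6, 9, 10]
Compare 12 vs 16: take 12 from left. Merged: [6, 9, 10, 12]
Compare 13 vs 16: take 13 from left. Merged: [6, 9, 10, 12, 13]
Compare 29 vs 16: take 16 from right. Merged: [6, 9, 10, 12, 13, 16]
Compare 29 vs 19: take 19 from right. Merged: [6, 9, 10, 12, 13, 16, 19]
Compare 29 vs 26: take 26 from right. Merged: [6, 9, 10, 12, 13, 16, 19, 26]
Compare 29 vs 36: take 29 from left. Merged: [6, 9, 10, 12, 13, 16, 19, 26, 29]
Compare 36 vs 36: take 36 from left. Merged: [6, 9, 10, 12, 13, 16, 19, 26, 29, 36]
Append remaining from right: [36]. Merged: [6, 9, 10, 12, 13, 16, 19, 26, 29, 36, 36]

Final merged array: [6, 9, 10, 12, 13, 16, 19, 26, 29, 36, 36]
Total comparisons: 10

The merged array is [6, 9, 10, 12, 13, 16, 19, 26, 29, 36, 36], requiring 10 comparisons. The merge step runs in O(n) time where n is the total number of elements.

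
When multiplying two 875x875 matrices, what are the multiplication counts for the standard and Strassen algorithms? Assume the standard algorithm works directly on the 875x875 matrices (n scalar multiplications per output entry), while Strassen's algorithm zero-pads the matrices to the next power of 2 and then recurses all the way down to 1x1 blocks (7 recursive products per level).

Matrix multiplication for 875x875 matrices:

Strassen's algorithm requires power-of-2 dimensions. Pad 875x875 to 1024x1024 (next power of 2).

Standard algorithm: 875^3 = 669921875 multiplications
Strassen's algorithm: 7^(log2(1024)) = 7^10 = 282475249 multiplications
Savings: 669921875 - 282475249 = 387446626 multiplications

Standard: 669921875 multiplications (875^3). Strassen: 282475249 multiplications (7^10, after padding to 1024x1024). Strassen reduces 8 recursive multiplications to 7 at each level.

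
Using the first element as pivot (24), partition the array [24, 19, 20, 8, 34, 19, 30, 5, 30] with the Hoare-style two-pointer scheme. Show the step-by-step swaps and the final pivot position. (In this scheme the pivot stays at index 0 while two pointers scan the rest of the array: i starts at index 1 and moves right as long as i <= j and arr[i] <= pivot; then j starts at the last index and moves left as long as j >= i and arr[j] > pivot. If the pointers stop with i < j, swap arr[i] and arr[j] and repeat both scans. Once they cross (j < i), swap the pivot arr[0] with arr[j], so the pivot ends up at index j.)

Hoare-style two-pointer partition with pivot = 24:

Initial array: [24, 19, 20, 8, 34, 19, 30, 5, 30]

Pointers start at i = 1, j = 8.
i stops at index 4 (arr[4]=34 > 24), j stops at index 7 (arr[7]=5 <= 24): swap arr[4] and arr[7], array becomes [24, 19, 20, 8, 5, 19, 30, 34, 30]
i ends at 6, j ends at 5: the pointers have crossed (j < i), so scanning stops.

Swap pivot arr[0] with arr[5] to place pivot at position 5: [19, 19, 20, 8, 5, 24, 30, 34, 30]
Pivot position: 5

After partitioning with pivot 24, the array becomes [19, 19, 20, 8, 5, 24, 30, 34, 30]. The pivot is placed at index 5. All elements to the left of the pivot are <= 24, and all elements to the right are > 24.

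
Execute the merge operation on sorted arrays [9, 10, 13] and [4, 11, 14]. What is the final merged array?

Merging process:

Compare 9 vs 4: take 4 from right. Merged: [4]
Compare 9 vs 11: take 9 from left. Merged: [4, 9]
Compare 10 vs 11: take 10 from left. Merged: [4, 9, 10]
Compare 13 vs 11: take 11 from right. Merged: [4, 9, 10, 11]
Compare 13 vs 14: take 13 from left. Merged: [4, 9, 10, 11, 13]
Append remaining from right: [14]. Merged: [4, 9, 10, 11, 13, 14]

Final merged array: [4, 9, 10, 11, 13, 14]
Total comparisons: 5

The merged array is [4, 9, 10, 11, 13, 14], requiring 5 comparisons. The merge step runs in O(n) time where n is the total number of elements.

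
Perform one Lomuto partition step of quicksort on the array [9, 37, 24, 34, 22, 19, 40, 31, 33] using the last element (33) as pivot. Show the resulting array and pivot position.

Lomuto partition with pivot = 33:

Initial array: [9, 37, 24, 34, 22, 19, 40, 31, 33]

arr[0]=9 <= 33: swap with position 0, array becomes [9, 37, 24, 34, 22, 19, 40, 31, 33]
arr[1]=37 > 33: no swap
arr[2]=24 <= 33: swap with position 1, array becomes [9, 24, 37, 34, 22, 19, 40, 31, 33]
arr[3]=34 > 33: no swap
arr[4]=22 <= 33: swap with position 2, array becomes [9, 24, 22, 34, 37, 19, 40, 31, 33]
arr[5]=19 <= 33: swap with position 3, array becomes [9, 24, 22, 19, 37, 34, 40, 31, 33]
arr[6]=40 > 33: no swap
arr[7]=31 <= 33: swap with position 4, array becomes [9, 24, 22, 19, 31, 34, 40, 37, 33]

Place pivot at position 5: [9, 24, 22, 19, 31, 33, 40, 37, 34]
Pivot position: 5

After partitioning with pivot 33, the array becomes [9, 24, 22, 19, 31, 33, 40, 37, 34]. The pivot is placed at index 5. All elements to the left of the pivot are <= 33, and all elements to the right are > 33.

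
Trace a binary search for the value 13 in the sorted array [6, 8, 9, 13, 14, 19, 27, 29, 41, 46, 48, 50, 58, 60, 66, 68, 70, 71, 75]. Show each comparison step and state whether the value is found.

Binary search for 13 in [6, 8, 9, 13, 14, 19, 27, 29, 41, 46, 48, 50, 58, 60, 66, 68, 70, 71, 75]:

lo=0, hi=18, mid=9, arr[mid]=46 -> 46 > 13, search left half
lo=0, hi=8, mid=4, arr[mid]=14 -> 14 > 13, search left half
lo=0, hi=3, mid=1, arr[mid]=8 -> 8 < 13, search right half
lo=2, hi=3, mid=2, arr[mid]=9 -> 9 < 13, search right half
lo=3, hi=3, mid=3, arr[mid]=13 -> Found target at index 3!

Binary search finds 13 at index 3 after 5 comparisons. The search repeatedly halves the search space by comparing with the middle element.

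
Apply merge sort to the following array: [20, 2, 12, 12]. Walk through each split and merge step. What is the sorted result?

Merge sort trace:

Split: [20, 2, 12, 12] -> [20, 2] and [12, 12]
  Split: [20, 2] -> [20] and [2]
  Merge: [20] + [2] -> [2, 20]
  Split: [12, 12] -> [12] and [12]
  Merge: [12] + [12] -> [12, 12]
Merge: [2, 20] + [12, 12] -> [2, 12, 12, 20]

Final sorted array: [2, 12, 12, 20]

The merge sort proceeds by recursively splitting the array and merging sorted halves.
After all merges, the sorted array is [2, 12, 12, 20].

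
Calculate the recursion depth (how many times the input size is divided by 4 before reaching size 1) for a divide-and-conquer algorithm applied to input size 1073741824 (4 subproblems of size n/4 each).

For divide and conquer with division factor 4:

Problem sizes at each level:
Level 0: 1073741824
Level 1: 268435456
Level 2: 67108864
Level 3: 16777216
Level 4: 4194304
Level 5: 1048576
Level 6: 262144
Level 7: 65536
Level 8: 16384
Level 9: 4096
Level 10: 1024
Level 11: 256
Level 12: 64
Level 13: 16
Level 14: 4
Level 15: 1

The root is level 0 and the size-1 base case is level 15 (the tree spans levels 0 through 15, i.e. 16 levels counting the root), so the depth is the number of divisions: log_4(1073741824) = 15

The recursion tree depth is log_4(1073741824) = 15. At each level, the problem size is divided by 4, so it takes 15 divisions to reduce to a base case of size 1. The algorithm makes 4 recursive calls at each level.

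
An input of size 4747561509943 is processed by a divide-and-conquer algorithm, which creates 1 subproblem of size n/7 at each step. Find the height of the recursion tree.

For divide and conquer with division factor 7:

Problem sizes at each level:
Level 0: 4747561509943
Level 1: 678223072849
Level 2: 96889010407
Level 3: 13841287201
Level 4: 1977326743
Level 5: 282475249
Level 6: 40353607
Level 7: 5764801
Level 8: 823543
Level 9: 117649
Level 10: 16807
Level 11: 2401
Level 12: 343
Level 13: 49
Level 14: 7
Level 15: 1

The root is level 0 and the size-1 base case is level 15 (the tree spans levels 0 through 15, i.e. 16 levels counting the root), so the depth is the number of divisions: log_7(4747561509943) = 15

The recursion tree depth is log_7(4747561509943) = 15. At each level, the problem size is divided by 7, so it takes 15 divisions to reduce to a base case of size 1. The algorithm makes 1 recursive call at each level.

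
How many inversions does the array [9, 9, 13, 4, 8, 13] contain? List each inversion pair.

Finding inversions in [9, 9, 13, 4, 8, 13]:

(0, 3): arr[0]=9 > arr[3]=4
(0, 4): arr[0]=9 > arr[4]=8
(1, 3): arr[1]=9 > arr[3]=4
(1, 4): arr[1]=9 > arr[4]=8
(2, 3): arr[2]=13 > arr[3]=4
(2, 4): arr[2]=13 > arr[4]=8

Total inversions: 6

The array has 6 inversion(s): (0,3), (0,4), (1,3), (1,4), (2,3), (2,4). Each pair (i,j) satisfies i < j and arr[i] > arr[j].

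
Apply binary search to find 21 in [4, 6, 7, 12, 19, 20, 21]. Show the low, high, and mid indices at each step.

Binary search for 21 in [4, 6, 7, 12, 19, 20, 21]:

lo=0, hi=6, mid=3, arr[mid]=12 -> 12 < 21, search right half
lo=4, hi=6, mid=5, arr[mid]=20 -> 20 < 21, search right half
lo=6, hi=6, mid=6, arr[mid]=21 -> Found target at index 6!

Binary search finds 21 at index 6 after 3 comparisons. The search repeatedly halves the search space by comparing with the middle element.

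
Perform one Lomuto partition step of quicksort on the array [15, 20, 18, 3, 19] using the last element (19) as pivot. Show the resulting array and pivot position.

Lomuto partition with pivot = 19:

Initial array: [15, 20, 18, 3, 19]

arr[0]=15 <= 19: swap with position 0, array becomes [15, 20, 18, 3, 19]
arr[1]=20 > 19: no swap
arr[2]=18 <= 19: swap with position 1, array becomes [15, 18, 20, 3, 19]
arr[3]=3 <= 19: swap with position 2, array becomes [15, 18, 3, 20, 19]

Place pivot at position 3: [15, 18, 3, 19, 20]
Pivot position: 3

After partitioning with pivot 19, the array becomes [15, 18, 3, 19, 20]. The pivot is placed at index 3. All elements to the left of the pivot are <= 19, and all elements to the right are > 19.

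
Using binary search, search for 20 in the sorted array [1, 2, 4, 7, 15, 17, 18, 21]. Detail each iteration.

Binary search for 20 in [1, 2, 4, 7, 15, 17, 18, 21]:

lo=0, hi=7, mid=3, arr[mid]=7 -> 7 < 20, search right half
lo=4, hi=7, mid=5, arr[mid]=17 -> 17 < 20, search right half
lo=6, hi=7, mid=6, arr[mid]=18 -> 18 < 20, search right half
lo=7, hi=7, mid=7, arr[mid]=21 -> 21 > 20, search left half
lo=7 > hi=6, target 20 not found

Binary search determines that 20 is not in the array after 4 comparisons. The search space was exhausted without finding the target.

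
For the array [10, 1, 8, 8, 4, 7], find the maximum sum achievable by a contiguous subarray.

Using Kadane's algorithm on [10, 1, 8, 8, 4, 7]:

Scanning through the array:
Position 1 (value 1): max_ending_here = 11, max_so_far = 11
Position 2 (value 8): max_ending_here = 19, max_so_far = 19
Position 3 (value 8): max_ending_here = 27, max_so_far = 27
Position 4 (value 4): max_ending_here = 31, max_so_far = 31
Position 5 (value 7): max_ending_here = 38, max_so_far = 38

Maximum subarray: [10, 1, 8, 8, 4, 7]
Maximum sum: 38

The maximum subarray is [10, 1, 8, 8, 4, 7] with sum 38. This subarray runs from index 0 to index 5.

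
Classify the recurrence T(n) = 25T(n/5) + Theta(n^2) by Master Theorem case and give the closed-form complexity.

Master Theorem for T(n) = 25T(n/5) + O(n^2):

a = 25, b = 5, c = 2
log_b(a) = log_5(25) = 2.0000

Case 2: c = 2 = log_5(25) = 2.0000
T(n) = O(n^2 log n) = O(n^2 log n)

For T(n) = 25T(n/5) + O(n^2): log_5(25) = 2.0000. This is Case 2 of the Master Theorem (c = log_b(a), equal work at all levels), giving O(n^2 log n).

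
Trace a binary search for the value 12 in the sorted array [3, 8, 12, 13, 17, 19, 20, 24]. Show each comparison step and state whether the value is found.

Binary search for 12 in [3, 8, 12, 13, 17, 19, 20, 24]:

lo=0, hi=7, mid=3, arr[mid]=13 -> 13 > 12, search left half
lo=0, hi=2, mid=1, arr[mid]=8 -> 8 < 12, search right half
lo=2, hi=2, mid=2, arr[mid]=12 -> Found target at index 2!

Binary search finds 12 at index 2 after 3 comparisons. The search repeatedly halves the search space by comparing with the middle element.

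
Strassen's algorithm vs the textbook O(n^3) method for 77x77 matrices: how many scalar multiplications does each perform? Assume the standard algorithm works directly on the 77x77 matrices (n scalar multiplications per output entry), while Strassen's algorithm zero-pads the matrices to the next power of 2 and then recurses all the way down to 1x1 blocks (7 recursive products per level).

Matrix multiplication for 77x77 matrices:

Strassen's algorithm requires power-of-2 dimensions. Pad 77x77 to 128x128 (next power of 2).

Standard algorithm: 77^3 = 456533 multiplications
Strassen's algorithm: 7^(log2(128)) = 7^7 = 823543 multiplications
Difference: 456533 - 823543 = -367010 (Strassen uses MORE here due to padding overhead — for small or just-over-power-of-2 n, padding can outweigh the per-level savings)

Standard: 456533 multiplications (77^3). Strassen: 823543 multiplications (7^7, after padding to 128x128). Strassen reduces 8 recursive multiplications to 7 at each level.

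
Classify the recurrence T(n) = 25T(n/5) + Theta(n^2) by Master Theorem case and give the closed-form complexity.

Master Theorem for T(n) = 25T(n/5) + O(n^2):

a = 25, b = 5, c = 2
log_b(a) = log_5(25) = 2.0000

Case 2: c = 2 = log_5(25) = 2.0000
T(n) = O(n^2 log n) = O(n^2 log n)

For T(n) = 25T(n/5) + O(n^2): log_5(25) = 2.0000. This is Case 2 of the Master Theorem (c = log_b(a), equal work at all levels), giving O(n^2 log n).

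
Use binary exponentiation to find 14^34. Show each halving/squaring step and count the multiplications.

Computing 14^34 by squaring (build up from 14^1; each line after the first costs one multiplication):

14^1 = 14
14^2 = (14^1)^2 = 14^2 = 196
14^4 = (14^2)^2 = 196^2 = 38416
14^8 = (14^4)^2 = 38416^2 = 1475789056
14^16 = (14^8)^2 = 1475789056^2 = 2177953337809371136
14^17 = 14 * 14^16 = 14 * 2177953337809371136 = 30491346729331195904
14^34 = (14^17)^2 = 30491346729331195904^2 = 929722225368296217729286886758826377216

Result: 929722225368296217729286886758826377216
Multiplications needed: 6 (6 lines after 14^1)

14^34 = 929722225368296217729286886758826377216. Using exponentiation by squaring, this requires 6 multiplications. The key idea: if the exponent is even, square the half-power; if odd, multiply by the base once.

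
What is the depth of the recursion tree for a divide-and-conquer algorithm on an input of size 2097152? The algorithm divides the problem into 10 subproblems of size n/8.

For divide and conquer with division factor 8:

Problem sizes at each level:
Level 0: 2097152
Level 1: 262144
Level 2: 32768
Level 3: 4096
Level 4: 512
Level 5: 64
Level 6: 8
Level 7: 1

The root is level 0 and the size-1 base case is level 7 (the tree spans levels 0 through 7, i.e. 8 levels counting the root), so the depth is the number of divisions: log_8(2097152) = 7

The recursion tree depth is log_8(2097152) = 7. At each level, the problem size is divided by 8, so it takes 7 divisions to reduce to a base case of size 1. The algorithm makes 10 recursive calls at each level.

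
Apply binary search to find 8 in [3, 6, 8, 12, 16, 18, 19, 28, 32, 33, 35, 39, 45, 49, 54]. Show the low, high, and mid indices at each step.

Binary search for 8 in [3, 6, 8, 12, 16, 18, 19, 28, 32, 33, 35, 39, 45, 49, 54]:

lo=0, hi=14, mid=7, arr[mid]=28 -> 28 > 8, search left half
lo=0, hi=6, mid=3, arr[mid]=12 -> 12 > 8, search left half
lo=0, hi=2, mid=1, arr[mid]=6 -> 6 < 8, search right half
lo=2, hi=2, mid=2, arr[mid]=8 -> Found target at index 2!

Binary search finds 8 at index 2 after 4 comparisons. The search repeatedly halves the search space by comparing with the middle element.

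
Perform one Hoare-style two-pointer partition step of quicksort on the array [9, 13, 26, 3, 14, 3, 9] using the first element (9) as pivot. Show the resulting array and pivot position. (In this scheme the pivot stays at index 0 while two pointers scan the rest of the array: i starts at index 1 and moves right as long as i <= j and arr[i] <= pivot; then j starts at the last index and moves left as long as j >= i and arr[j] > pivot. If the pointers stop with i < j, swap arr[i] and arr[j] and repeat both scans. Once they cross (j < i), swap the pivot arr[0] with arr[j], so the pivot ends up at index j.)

Hoare-style two-pointer partition with pivot = 9:

Initial array: [9, 13, 26, 3, 14, 3, 9]

Pointers start at i = 1, j = 6.
i stops at index 1 (arr[1]=13 > 9), j stops at index 6 (arr[6]=9 <= 9): swap arr[1] and arr[6], array becomes [9, 9, 26, 3, 14, 3, 13]
i stops at index 2 (arr[2]=26 > 9), j stops at index 5 (arr[5]=3 <= 9): swap arr[2] and arr[5], array becomes [9, 9, 3, 3, 14, 26, 13]
i ends at 4, j ends at 3: the pointers have crossed (j < i), so scanning stops.

Swap pivot arr[0] with arr[3] to place pivot at position 3: [3, 9, 3, 9, 14, 26, 13]
Pivot position: 3

After partitioning with pivot 9, the array becomes [3, 9, 3, 9, 14, 26, 13]. The pivot is placed at index 3. All elements to the left of the pivot are <= 9, and all elements to the right are > 9.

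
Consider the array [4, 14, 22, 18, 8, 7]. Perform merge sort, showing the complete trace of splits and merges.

Merge sort trace:

Split: [4, 14, 22, 18, 8, 7] -> [4, 14, 22] and [18, 8, 7]
  Split: [4, 14, 22] -> [4] and [14, 22]
    Split: [14, 22] -> [14] and [22]
    Merge: [14] + [22] -> [14, 22]
  Merge: [4] + [14, 22] -> [4, 14, 22]
  Split: [18, 8, 7] -> [18] and [8, 7]
    Split: [8, 7] -> [8] and [7]
    Merge: [8] + [7] -> [7, 8]
  Merge: [18] + [7, 8] -> [7, 8, 18]
Merge: [4, 14, 22] + [7, 8, 18] -> [4, 7, 8, 14, 18, 22]

Final sorted array: [4, 7, 8, 14, 18, 22]

The merge sort proceeds by recursively splitting the array and merging sorted halves.
After all merges, the sorted array is [4, 7, 8, 14, 18, 22].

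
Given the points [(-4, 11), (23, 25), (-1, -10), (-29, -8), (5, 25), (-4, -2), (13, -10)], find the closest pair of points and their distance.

Computing all pairwise distances among 7 points:

d((-4, 11), (23, 25)) = 30.4138
d((-4, 11), (-1, -10)) = 21.2132
d((-4, 11), (-29, -8)) = 31.4006
d((-4, 11), (5, 25)) = 16.6433
d((-4, 11), (-4, -2)) = 13.0
d((-4, 11), (13, -10)) = 27.0185
d((23, 25), (-1, -10)) = 42.4382
d((23, 25), (-29, -8)) = 61.5873
d((23, 25), (5, 25)) = 18.0
d((23, 25), (-4, -2)) = 38.1838
d((23, 25), (13, -10)) = 36.4005
d((-1, -10), (-29, -8)) = 28.0713
d((-1, -10), (5, 25)) = 35.5106
d((-1, -10), (-4, -2)) = 8.544 <-- minimum
d((-1, -10), (13, -10)) = 14.0
d((-29, -8), (5, 25)) = 47.3814
d((-29, -8), (-4, -2)) = 25.7099
d((-29, -8), (13, -10)) = 42.0476
d((5, 25), (-4, -2)) = 28.4605
d((5, 25), (13, -10)) = 35.9026
d((-4, -2), (13, -10)) = 18.7883

Closest pair: (-1, -10) and (-4, -2) with distance 8.544

The closest pair is (-1, -10) and (-4, -2) with Euclidean distance 8.544. For 7 points, brute-force pairwise comparison is shown above. For large n, the divide-and-conquer algorithm (sort by x, recurse on halves, check the dividing strip) achieves O(n log n).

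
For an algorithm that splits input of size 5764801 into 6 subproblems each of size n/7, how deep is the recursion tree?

For divide and conquer with division factor 7:

Problem sizes at each level:
Level 0: 5764801
Level 1: 823543
Level 2: 117649
Level 3: 16807
Level 4: 2401
Level 5: 343
Level 6: 49
Level 7: 7
Level 8: 1

The root is level 0 and the size-1 base case is level 8 (the tree spans levels 0 through 8, i.e. 9 levels counting the root), so the depth is the number of divisions: log_7(5764801) = 8

The recursion tree depth is log_7(5764801) = 8. At each level, the problem size is divided by 7, so it takes 8 divisions to reduce to a base case of size 1. The algorithm makes 6 recursive calls at each level.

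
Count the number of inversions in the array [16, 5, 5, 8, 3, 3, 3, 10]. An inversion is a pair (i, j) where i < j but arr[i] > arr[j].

Finding inversions in [16, 5, 5, 8, 3, 3, 3, 10]:

(0, 1): arr[0]=16 > arr[1]=5
(0, 2): arr[0]=16 > arr[2]=5
(0, 3): arr[0]=16 > arr[3]=8
(0, 4): arr[0]=16 > arr[4]=3
(0, 5): arr[0]=16 > arr[5]=3
(0, 6): arr[0]=16 > arr[6]=3
(0, 7): arr[0]=16 > arr[7]=10
(1, 4): arr[1]=5 > arr[4]=3
(1, 5): arr[1]=5 > arr[5]=3
(1, 6): arr[1]=5 > arr[6]=3
(2, 4): arr[2]=5 > arr[4]=3
(2, 5): arr[2]=5 > arr[5]=3
(2, 6): arr[2]=5 > arr[6]=3
(3, 4): arr[3]=8 > arr[4]=3
(3, 5): arr[3]=8 > arr[5]=3
(3, 6): arr[3]=8 > arr[6]=3

Total inversions: 16

The array has 16 inversion(s): (0,1), (0,2), (0,3), (0,4), (0,5), (0,6), (0,7), (1,4), (1,5), (1,6), (2,4), (2,5), (2,6), (3,4), (3,5), (3,6). Each pair (i,j) satisfies i < j and arr[i] > arr[j].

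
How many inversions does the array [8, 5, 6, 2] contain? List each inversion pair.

Finding inversions in [8, 5, 6, 2]:

(0, 1): arr[0]=8 > arr[1]=5
(0, 2): arr[0]=8 > arr[2]=6
(0, 3): arr[0]=8 > arr[3]=2
(1, 3): arr[1]=5 > arr[3]=2
(2, 3): arr[2]=6 > arr[3]=2

Total inversions: 5

The array has 5 inversion(s): (0,1), (0,2), (0,3), (1,3), (2,3). Each pair (i,j) satisfies i < j and arr[i] > arr[j].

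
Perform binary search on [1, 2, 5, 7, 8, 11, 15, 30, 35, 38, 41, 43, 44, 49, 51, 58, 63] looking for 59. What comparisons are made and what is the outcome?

Binary search for 59 in [1, 2, 5, 7, 8, 11, 15, 30, 35, 38, 41, 43, 44, 49, 51, 58, 63]:

lo=0, hi=16, mid=8, arr[mid]=35 -> 35 < 59, search right half
lo=9, hi=16, mid=12, arr[mid]=44 -> 44 < 59, search right half
lo=13, hi=16, mid=14, arr[mid]=51 -> 51 < 59, search right half
lo=15, hi=16, mid=15, arr[mid]=58 -> 58 < 59, search right half
lo=16, hi=16, mid=16, arr[mid]=63 -> 63 > 59, search left half
lo=16 > hi=15, target 59 not found

Binary search determines that 59 is not in the array after 5 comparisons. The search space was exhausted without finding the target.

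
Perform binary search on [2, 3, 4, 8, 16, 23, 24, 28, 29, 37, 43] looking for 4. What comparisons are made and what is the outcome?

Binary search for 4 in [2, 3, 4, 8, 16, 23, 24, 28, 29, 37, 43]:

lo=0, hi=10, mid=5, arr[mid]=23 -> 23 > 4, search left half
lo=0, hi=4, mid=2, arr[mid]=4 -> Found target at index 2!

Binary search finds 4 at index 2 after 2 comparisons. The search repeatedly halves the search space by comparing with the middle element.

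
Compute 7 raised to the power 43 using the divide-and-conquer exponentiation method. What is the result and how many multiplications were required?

Computing 7^43 by squaring (build up from 7^1; each line after the first costs one multiplication):

7^1 = 7
7^2 = (7^1)^2 = 7^2 = 49
7^4 = (7^2)^2 = 49^2 = 2401
7^5 = 7 * 7^4 = 7 * 2401 = 16807
7^10 = (7^5)^2 = 16807^2 = 282475249
7^20 = (7^10)^2 = 282475249^2 = 79792266297612001
7^21 = 7 * 7^20 = 7 * 79792266297612001 = 558545864083284007
7^42 = (7^21)^2 = 558545864083284007^2 = 311973482284542371301330321821976049
7^43 = 7 * 7^42 = 7 * 311973482284542371301330321821976049 = 2183814375991796599109312252753832343

Result: 2183814375991796599109312252753832343
Multiplications needed: 8 (8 lines after 7^1)

7^43 = 2183814375991796599109312252753832343. Using exponentiation by squaring, this requires 8 multiplications. The key idea: if the exponent is even, square the half-power; if odd, multiply by the base once.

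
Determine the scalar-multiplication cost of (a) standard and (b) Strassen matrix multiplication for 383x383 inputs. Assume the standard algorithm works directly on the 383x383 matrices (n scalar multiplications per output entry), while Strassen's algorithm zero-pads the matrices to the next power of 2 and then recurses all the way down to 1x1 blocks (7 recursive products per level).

Matrix multiplication for 383x383 matrices:

Strassen's algorithm requires power-of-2 dimensions. Pad 383x383 to 512x512 (next power of 2).

Standard algorithm: 383^3 = 56181887 multiplications
Strassen's algorithm: 7^(log2(512)) = 7^9 = 40353607 multiplications
Savings: 56181887 - 40353607 = 15828280 multiplications

Standard: 56181887 multiplications (383^3). Strassen: 40353607 multiplications (7^9, after padding to 512x512). Strassen reduces 8 recursive multiplications to 7 at each level.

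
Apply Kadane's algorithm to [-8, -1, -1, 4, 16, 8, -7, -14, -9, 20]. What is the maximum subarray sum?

Using Kadane's algorithm on [-8, -1, -1, 4, 16, 8, -7, -14, -9, 20]:

Scanning through the array:
Position 1 (value -1): max_ending_here = -1, max_so_far = -1
Position 2 (value -1): max_ending_here = -1, max_so_far = -1
Position 3 (value 4): max_ending_here = 4, max_so_far = 4
Position 4 (value 16): max_ending_here = 20, max_so_far = 20
Position 5 (value 8): max_ending_here = 28, max_so_far = 28
Position 6 (value -7): max_ending_here = 21, max_so_far = 28
Position 7 (value -14): max_ending_here = 7, max_so_far = 28
Position 8 (value -9): max_ending_here = -2, max_so_far = 28
Position 9 (value 20): max_ending_here = 20, max_so_far = 28

Maximum subarray: [4, 16, 8]
Maximum sum: 28

The maximum subarray is [4, 16, 8] with sum 28. This subarray runs from index 3 to index 5.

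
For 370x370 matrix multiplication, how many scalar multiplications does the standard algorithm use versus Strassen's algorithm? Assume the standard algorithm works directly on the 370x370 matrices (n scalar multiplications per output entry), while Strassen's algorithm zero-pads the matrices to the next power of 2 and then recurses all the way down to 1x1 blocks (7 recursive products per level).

Matrix multiplication for 370x370 matrices:

Strassen's algorithm requires power-of-2 dimensions. Pad 370x370 to 512x512 (next power of 2).

Standard algorithm: 370^3 = 50653000 multiplications
Strassen's algorithm: 7^(log2(512)) = 7^9 = 40353607 multiplications
Savings: 50653000 - 40353607 = 10299393 multiplications

Standard: 50653000 multiplications (370^3). Strassen: 40353607 multiplications (7^9, after padding to 512x512). Strassen reduces 8 recursive multiplications to 7 at each level.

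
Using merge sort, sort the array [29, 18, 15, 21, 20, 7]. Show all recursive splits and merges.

Merge sort trace:

Split: [29, 18, 15, 21, 20, 7] -> [29, 18, 15] and [21, 20, 7]
  Split: [29, 18, 15] -> [29] and [18, 15]
    Split: [18, 15] -> [18] and [15]
    Merge: [18] + [15] -> [15, 18]
  Merge: [29] + [15, 18] -> [15, 18, 29]
  Split: [21, 20, 7] -> [21] and [20, 7]
    Split: [20, 7] -> [20] and [7]
    Merge: [20] + [7] -> [7, 20]
  Merge: [21] + [7, 20] -> [7, 20, 21]
Merge: [15, 18, 29] + [7, 20, 21] -> [7, 15, 18, 20, 21, 29]

Final sorted array: [7, 15, 18, 20, 21, 29]

The merge sort proceeds by recursively splitting the array and merging sorted halves.
After all merges, the sorted array is [7, 15, 18, 20, 21, 29].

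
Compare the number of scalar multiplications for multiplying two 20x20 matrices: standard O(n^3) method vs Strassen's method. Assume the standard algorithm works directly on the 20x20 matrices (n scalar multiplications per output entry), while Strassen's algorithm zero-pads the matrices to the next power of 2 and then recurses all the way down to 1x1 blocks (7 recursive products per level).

Matrix multiplication for 20x20 matrices:

Strassen's algorithm requires power-of-2 dimensions. Pad 20x20 to 32x32 (next power of 2).

Standard algorithm: 20^3 = 8000 multiplications
Strassen's algorithm: 7^(log2(32)) = 7^5 = 16807 multiplications
Difference: 8000 - 16807 = -8807 (Strassen uses MORE here due to padding overhead — for small or just-over-power-of-2 n, padding can outweigh the per-level savings)

Standard: 8000 multiplications (20^3). Strassen: 16807 multiplications (7^5, after padding to 32x32). Strassen reduces 8 recursive multiplications to 7 at each level.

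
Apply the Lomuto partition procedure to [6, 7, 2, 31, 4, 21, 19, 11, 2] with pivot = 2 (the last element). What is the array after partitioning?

Lomuto partition with pivot = 2:

Initial array: [6, 7, 2, 31, 4, 21, 19, 11, 2]

arr[0]=6 > 2: no swap
arr[1]=7 > 2: no swap
arr[2]=2 <= 2: swap with position 0, array becomes [2, 7, 6, 31, 4, 21, 19, 11, 2]
arr[3]=31 > 2: no swap
arr[4]=4 > 2: no swap
arr[5]=21 > 2: no swap
arr[6]=19 > 2: no swap
arr[7]=11 > 2: no swap

Place pivot at position 1: [2, 2, 6, 31, 4, 21, 19, 11, 7]
Pivot position: 1

After partitioning with pivot 2, the array becomes [2, 2, 6, 31, 4, 21, 19, 11, 7]. The pivot is placed at index 1. All elements to the left of the pivot are <= 2, and all elements to the right are > 2.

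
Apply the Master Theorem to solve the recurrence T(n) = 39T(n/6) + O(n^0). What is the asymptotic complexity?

Master Theorem for T(n) = 39T(n/6) + O(n^0):

a = 39, b = 6, c = 0
log_b(a) = log_6(39) = 2.0447

Case 1: c = 0 < log_6(39) = 2.0447
T(n) = O(n^(log_6 39))

For T(n) = 39T(n/6) + O(n^0): log_6(39) = 2.0447. This is Case 1 of the Master Theorem (c < log_b(a), work dominated by leaves), giving O(n^(log_6 39)).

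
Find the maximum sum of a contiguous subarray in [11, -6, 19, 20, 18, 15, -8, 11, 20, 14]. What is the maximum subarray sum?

Using Kadane's algorithm on [11, -6, 19, 20, 18, 15, -8, 11, 20, 14]:

Scanning through the array:
Position 1 (value -6): max_ending_here = 5, max_so_far = 11
Position 2 (value 19): max_ending_here = 24, max_so_far = 24
Position 3 (value 20): max_ending_here = 44, max_so_far = 44
Position 4 (value 18): max_ending_here = 62, max_so_far = 62
Position 5 (value 15): max_ending_here = 77, max_so_far = 77
Position 6 (value -8): max_ending_here = 69, max_so_far = 77
Position 7 (value 11): max_ending_here = 80, max_so_far = 80
Position 8 (value 20): max_ending_here = 100, max_so_far = 100
Position 9 (value 14): max_ending_here = 114, max_so_far = 114

Maximum subarray: [11, -6, 19, 20, 18, 15, -8, 11, 20, 14]
Maximum sum: 114

The maximum subarray is [11, -6, 19, 20, 18, 15, -8, 11, 20, 14] with sum 114. This subarray runs from index 0 to index 9.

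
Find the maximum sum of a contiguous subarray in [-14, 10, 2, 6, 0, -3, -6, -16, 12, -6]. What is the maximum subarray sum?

Using Kadane's algorithm on [-14, 10, 2, 6, 0, -3, -6, -16, 12, -6]:

Scanning through the array:
Position 1 (value 10): max_ending_here = 10, max_so_far = 10
Position 2 (value 2): max_ending_here = 12, max_so_far = 12
Position 3 (value 6): max_ending_here = 18, max_so_far = 18
Position 4 (value 0): max_ending_here = 18, max_so_far = 18
Position 5 (value -3): max_ending_here = 15, max_so_far = 18
Position 6 (value -6): max_ending_here = 9, max_so_far = 18
Position 7 (value -16): max_ending_here = -7, max_so_far = 18
Position 8 (value 12): max_ending_here = 12, max_so_far = 18
Position 9 (value -6): max_ending_here = 6, max_so_far = 18

Maximum subarray: [10, 2, 6]
Maximum sum: 18

The maximum subarray is [10, 2, 6] with sum 18. This subarray runs from index 1 to index 3.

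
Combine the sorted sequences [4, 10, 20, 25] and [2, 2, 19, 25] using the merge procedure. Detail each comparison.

Merging process:

Compare 4 vs 2: take 2 from right. Merged: [2]
Compare 4 vs 2: take 2 from right. Merged: [2, 2]
Compare 4 vs 19: take 4 from left. Merged: [2, 2, 4]
Compare 10 vs 19: take 10 from left. Merged: [2, 2, 4, 10]
Compare 20 vs 19: take 19 from right. Merged: [2, 2, 4, 10, 19]
Compare 20 vs 25: take 20 from left. Merged: [2, 2, 4, 10, 19, 20]
Compare 25 vs 25: take 25 from left. Merged: [2, 2, 4, 10, 19, 20, 25]
Append remaining from right: [25]. Merged: [2, 2, 4, 10, 19, 20, 25, 25]

Final merged array: [2, 2, 4, 10, 19, 20, 25, 25]
Total comparisons: 7

The merged array is [2, 2, 4, 10, 19, 20, 25, 25], requiring 7 comparisons. The merge step runs in O(n) time where n is the total number of elements.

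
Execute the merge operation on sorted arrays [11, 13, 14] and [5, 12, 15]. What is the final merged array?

Merging process:

Compare 11 vs 5: take 5 from right. Merged: [5]
Compare 11 vs 12: take 11 from left. Merged: [5, 11]
Compare 13 vs 12: take 12 from right. Merged: [5, 11, 12]
Compare 13 vs 15: take 13 from left. Merged: [5, 11, 12, 13]
Compare 14 vs 15: take 14 from left. Merged: [5, 11, 12, 13, 14]
Append remaining from right: [15]. Merged: [5, 11, 12, 13, 14, 15]

Final merged array: [5, 11, 12, 13, 14, 15]
Total comparisons: 5

The merged array is [5, 11, 12, 13, 14, 15], requiring 5 comparisons. The merge step runs in O(n) time where n is the total number of elements.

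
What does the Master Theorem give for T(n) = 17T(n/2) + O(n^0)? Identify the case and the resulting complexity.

Master Theorem for T(n) = 17T(n/2) + O(n^0):

a = 17, b = 2, c = 0
log_b(a) = log_2(17) = 4.0875

Case 1: c = 0 < log_2(17) = 4.0875
T(n) = O(n^(log_2 17))

For T(n) = 17T(n/2) + O(n^0): log_2(17) = 4.0875. This is Case 1 of the Master Theorem (c < log_b(a), work dominated by leaves), giving O(n^(log_2 17)).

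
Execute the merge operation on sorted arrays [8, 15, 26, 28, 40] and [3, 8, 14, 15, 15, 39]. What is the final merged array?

Merging process:

Compare 8 vs 3: take 3 from right. Merged: [3]
Compare 8 vs 8: take 8 from left. Merged: [3, 8]
Compare 15 vs 8: take 8 from right. Merged: [3, 8, 8]
Compare 15 vs 14: take 14 from right. Merged: [3, 8, 8, 14]
Compare 15 vs 15: take 15 from left. Merged: [3, 8, 8, 14, 15]
Compare 26 vs 15: take 15 from right. Merged: [3, 8, 8, 14, 15, 15]
Compare 26 vs 15: take 15 from right. Merged: [3, 8, 8, 14, 15, 15, 15]
Compare 26 vs 39: take 26 from left. Merged: [3, 8, 8, 14, 15, 15, 15, 26]
Compare 28 vs 39: take 28 from left. Merged: [3, 8, 8, 14, 15, 15, 15, 26, 28]
Compare 40 vs 39: take 39 from right. Merged: [3, 8, 8, 14, 15, 15, 15, 26, 28, 39]
Append remaining from left: [40]. Merged: [3, 8, 8, 14, 15, 15, 15, 26, 28, 39, 40]

Final merged array: [3, 8, 8, 14, 15, 15, 15, 26, 28, 39, 40]
Total comparisons: 10

The merged array is [3, 8, 8, 14, 15, 15, 15, 26, 28, 39, 40], requiring 10 comparisons. The merge step runs in O(n) time where n is the total number of elements.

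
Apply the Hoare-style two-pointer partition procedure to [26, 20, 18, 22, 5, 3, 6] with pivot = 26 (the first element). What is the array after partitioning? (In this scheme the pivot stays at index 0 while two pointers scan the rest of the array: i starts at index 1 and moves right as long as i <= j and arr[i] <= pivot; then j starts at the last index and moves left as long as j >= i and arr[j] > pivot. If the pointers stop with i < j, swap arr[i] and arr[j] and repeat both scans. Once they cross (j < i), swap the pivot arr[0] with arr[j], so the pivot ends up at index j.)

Hoare-style two-pointer partition with pivot = 26:

Initial array: [26, 20, 18, 22, 5, 3, 6]

Pointers start at i = 1, j = 6.
i ends at 7, j ends at 6: the pointers have crossed (j < i), so scanning stops.

Swap pivot arr[0] with arr[6] to place pivot at position 6: [6, 20, 18, 22, 5, 3, 26]
Pivot position: 6

After partitioning with pivot 26, the array becomes [6, 20, 18, 22, 5, 3, 26]. The pivot is placed at index 6. All elements to the left of the pivot are <= 26, and all elements to the right are > 26.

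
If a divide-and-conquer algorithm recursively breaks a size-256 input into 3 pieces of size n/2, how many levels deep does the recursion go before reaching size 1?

For divide and conquer with division factor 2:

Problem sizes at each level:
Level 0: 256
Level 1: 128
Level 2: 64
Level 3: 32
Level 4: 16
Level 5: 8
Level 6: 4
Level 7: 2
Level 8: 1

The root is level 0 and the size-1 base case is level 8 (the tree spans levels 0 through 8, i.e. 9 levels counting the root), so the depth is the number of divisions: log_2(256) = 8

The recursion tree depth is log_2(256) = 8. At each level, the problem size is divided by 2, so it takes 8 divisions to reduce to a base case of size 1. The algorithm makes 3 recursive calls at each level.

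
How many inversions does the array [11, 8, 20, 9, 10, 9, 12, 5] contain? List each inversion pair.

Finding inversions in [11, 8, 20, 9, 10, 9, 12, 5]:

(0, 1): arr[0]=11 > arr[1]=8
(0, 3): arr[0]=11 > arr[3]=9
(0, 4): arr[0]=11 > arr[4]=10
(0, 5): arr[0]=11 > arr[5]=9
(0, 7): arr[0]=11 > arr[7]=5
(1, 7): arr[1]=8 > arr[7]=5
(2, 3): arr[2]=20 > arr[3]=9
(2, 4): arr[2]=20 > arr[4]=10
(2, 5): arr[2]=20 > arr[5]=9
(2, 6): arr[2]=20 > arr[6]=12
(2, 7): arr[2]=20 > arr[7]=5
(3, 7): arr[3]=9 > arr[7]=5
(4, 5): arr[4]=10 > arr[5]=9
(4, 7): arr[4]=10 > arr[7]=5
(5, 7): arr[5]=9 > arr[7]=5
(6, 7): arr[6]=12 > arr[7]=5

Total inversions: 16

The array has 16 inversion(s): (0,1), (0,3), (0,4), (0,5), (0,7), (1,7), (2,3), (2,4), (2,5), (2,6), (2,7), (3,7), (4,5), (4,7), (5,7), (6,7). Each pair (i,j) satisfies i < j and arr[i] > arr[j].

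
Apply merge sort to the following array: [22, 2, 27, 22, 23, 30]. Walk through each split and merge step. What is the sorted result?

Merge sort trace:

Split: [22, 2, 27, 22, 23, 30] -> [22, 2, 27] and [22, 23, 30]
  Split: [22, 2, 27] -> [22] and [2, 27]
    Split: [2, 27] -> [2] and [27]
    Merge: [2] + [27] -> [2, 27]
  Merge: [22] + [2, 27] -> [2, 22, 27]
  Split: [22, 23, 30] -> [22] and [23, 30]
    Split: [23, 30] -> [23] and [30]
    Merge: [23] + [30] -> [23, 30]
  Merge: [22] + [23, 30] -> [22, 23, 30]
Merge: [2, 22, 27] + [22, 23, 30] -> [2, 22, 22, 23, 27, 30]

Final sorted array: [2, 22, 22, 23, 27, 30]

The merge sort proceeds by recursively splitting the array and merging sorted halves.
After all merges, the sorted array is [2, 22, 22, 23, 27, 30].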